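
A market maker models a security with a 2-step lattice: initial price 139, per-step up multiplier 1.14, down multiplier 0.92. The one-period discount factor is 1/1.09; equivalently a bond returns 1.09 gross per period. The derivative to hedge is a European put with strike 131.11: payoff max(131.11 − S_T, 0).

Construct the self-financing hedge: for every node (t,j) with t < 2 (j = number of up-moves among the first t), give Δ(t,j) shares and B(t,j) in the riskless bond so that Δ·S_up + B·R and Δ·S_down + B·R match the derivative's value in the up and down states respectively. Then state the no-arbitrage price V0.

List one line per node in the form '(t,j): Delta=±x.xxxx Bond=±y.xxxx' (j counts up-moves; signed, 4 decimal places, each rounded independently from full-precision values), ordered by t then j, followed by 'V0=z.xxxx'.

No-arbitrage ⇒ martingale measure with p* = (R−d)/(u−d) = 0.7727.
Terminal payoffs: V(2,0)=13.4604, V(2,1)=0.0000, V(2,2)=0.0000
(1,0): S=127.8800. Δ = (V_up−V_dn)/(S_up−S_dn) = (0.0000−13.4604)/(145.7832−117.6496) = -0.4784. V = [p*·0.0000 + (1−p*)·13.4604]/1.09 = 2.8066. B = V − Δ·S = 63.9902.
(1,1): S=158.4600. Δ = (V_up−V_dn)/(S_up−S_dn) = (0.0000−0.0000)/(180.6444−145.7832) = 0.0000. V = [p*·0.0000 + (1−p*)·0.0000]/1.09 = 0.0000. B = V − Δ·S = 0.0000.
(0,0): S=139.0000. Δ = (V_up−V_dn)/(S_up−S_dn) = (0.0000−2.8066)/(158.4600−127.8800) = -0.0918. V = [p*·0.0000 + (1−p*)·2.8066]/1.09 = 0.5852. B = V − Δ·S = 13.3424.
Root portfolio cost Δ·139+B reproduces V0=0.5852.

(0,0): Delta=-0.0918 Bond=13.3424
(1,0): Delta=-0.4784 Bond=63.9902
(1,1): Delta=0.0000 Bond=0.0000
V0=0.5852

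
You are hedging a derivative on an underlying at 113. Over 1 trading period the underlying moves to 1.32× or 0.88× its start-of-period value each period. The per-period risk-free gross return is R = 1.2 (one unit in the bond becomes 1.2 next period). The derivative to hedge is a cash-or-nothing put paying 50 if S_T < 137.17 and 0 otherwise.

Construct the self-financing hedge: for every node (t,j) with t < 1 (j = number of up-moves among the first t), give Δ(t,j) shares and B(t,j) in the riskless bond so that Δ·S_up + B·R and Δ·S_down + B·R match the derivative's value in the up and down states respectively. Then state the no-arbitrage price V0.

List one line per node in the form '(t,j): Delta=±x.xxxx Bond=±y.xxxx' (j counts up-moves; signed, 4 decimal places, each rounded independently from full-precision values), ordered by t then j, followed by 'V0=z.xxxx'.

(0,0): Delta=-1.0056 Bond=125.0000
V0=11.3636

Since d<R<u, set p* = (R−d)/(u−d) = 0.7273; price each node as the discounted p*-expectation of its children.
Terminal payoffs: V(1,0)=50.0000, V(1,1)=0.0000
(0,0): S=113.0000. Δ = (V_up−V_dn)/(S_up−S_dn) = (0.0000−50.0000)/(149.1600−99.4400) = -1.0056. V = [p*·0.0000 + (1−p*)·50.0000]/1.2 = 11.3636. B = V − Δ·S = 125.0000.
Each (Δ,B) replicates both successor values, so the strategy is self-financing and V0 is arbitrage-free.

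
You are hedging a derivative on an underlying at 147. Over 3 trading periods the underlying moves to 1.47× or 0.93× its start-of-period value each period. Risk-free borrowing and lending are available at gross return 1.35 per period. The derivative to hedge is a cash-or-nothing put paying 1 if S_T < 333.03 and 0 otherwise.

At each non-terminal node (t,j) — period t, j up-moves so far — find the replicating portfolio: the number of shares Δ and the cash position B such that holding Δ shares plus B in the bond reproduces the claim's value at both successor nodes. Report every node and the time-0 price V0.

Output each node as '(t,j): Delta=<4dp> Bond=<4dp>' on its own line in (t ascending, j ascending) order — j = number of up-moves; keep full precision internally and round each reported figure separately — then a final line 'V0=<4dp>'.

(0,0): Delta=-0.0042 Bond=0.8299
(1,0): Delta=0.0000 Bond=0.5487
(1,1): Delta=-0.0049 Bond=1.2837
(2,0): Delta=0.0000 Bond=0.7407
(2,1): Delta=0.0000 Bond=0.7407
(2,2): Delta=-0.0058 Bond=2.0165
V0=0.2152

Under the risk-neutral measure, an up-move has probability p* = (R−d)/(u−d) = 0.7778 and values discount at R = 1.35.
Terminal values V(3,·): V(3,0)=1.0000, V(3,1)=1.0000, V(3,2)=1.0000, V(3,3)=0.0000
Node (2,0) S=127.1403: V=(p*·1.0000+(1−p*)·1.0000)/1.35=0.7407; Δ=(1.0000−1.0000)/(186.8962−118.2405)=0.0000; B=V−Δ·S=0.7407
Node (2,1) S=200.9637: V=(p*·1.0000+(1−p*)·1.0000)/1.35=0.7407; Δ=(1.0000−1.0000)/(295.4166−186.8962)=0.0000; B=V−Δ·S=0.7407
Node (2,2) S=317.6523: V=(p*·0.0000+(1−p*)·1.0000)/1.35=0.1646; Δ=(0.0000−1.0000)/(466.9489−295.4166)=-0.0058; B=V−Δ·S=2.0165
Node (1,0) S=136.7100: V=(p*·0.7407+(1−p*)·0.7407)/1.35=0.5487; Δ=(0.7407−0.7407)/(200.9637−127.1403)=0.0000; B=V−Δ·S=0.5487
Node (1,1) S=216.0900: V=(p*·0.1646+(1−p*)·0.7407)/1.35=0.2168; Δ=(0.1646−0.7407)/(317.6523−200.9637)=-0.0049; B=V−Δ·S=1.2837
Node (0,0) S=147.0000: V=(p*·0.2168+(1−p*)·0.5487)/1.35=0.2152; Δ=(0.2168−0.5487)/(216.0900−136.7100)=-0.0042; B=V−Δ·S=0.8299
Check: Δ(0,0)·S0 + B(0,0) = 0.2152 = V0.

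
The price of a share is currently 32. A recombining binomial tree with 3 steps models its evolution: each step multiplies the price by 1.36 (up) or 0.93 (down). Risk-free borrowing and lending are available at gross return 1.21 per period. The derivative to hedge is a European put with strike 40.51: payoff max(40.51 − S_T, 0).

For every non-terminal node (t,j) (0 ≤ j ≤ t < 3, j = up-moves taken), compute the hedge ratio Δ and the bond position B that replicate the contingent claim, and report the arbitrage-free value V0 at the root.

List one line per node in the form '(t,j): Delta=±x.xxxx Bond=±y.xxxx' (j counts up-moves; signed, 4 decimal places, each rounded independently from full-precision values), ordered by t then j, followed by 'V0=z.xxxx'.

Since d<R<u, set p* = (R−d)/(u−d) = 0.6512; price each node as the discounted p*-expectation of its children.
Terminal payoffs: V(3,0)=14.7706, V(3,1)=2.8696, V(3,2)=0.0000, V(3,3)=0.0000
Node (2,0) S=27.6768: V=(p*·2.8696+(1−p*)·14.7706)/1.21=5.8025; Δ=(2.8696−14.7706)/(37.6404−25.7394)=-1.0000; B=V−Δ·S=33.4793
Node (2,1) S=40.4736: V=(p*·0.0000+(1−p*)·2.8696)/1.21=0.8273; Δ=(0.0000−2.8696)/(55.0441−37.6404)=-0.1649; B=V−Δ·S=7.5007
Node (2,2) S=59.1872: V=(p*·0.0000+(1−p*)·0.0000)/1.21=0.0000; Δ=(0.0000−0.0000)/(80.4946−55.0441)=0.0000; B=V−Δ·S=0.0000
Node (1,0) S=29.7600: V=(p*·0.8273+(1−p*)·5.8025)/1.21=2.1180; Δ=(0.8273−5.8025)/(40.4736−27.6768)=-0.3888; B=V−Δ·S=13.6884
Node (1,1) S=43.5200: V=(p*·0.0000+(1−p*)·0.8273)/1.21=0.2385; Δ=(0.0000−0.8273)/(59.1872−40.4736)=-0.0442; B=V−Δ·S=2.1624
Node (0,0) S=32.0000: V=(p*·0.2385+(1−p*)·2.1180)/1.21=0.7390; Δ=(0.2385−2.1180)/(43.5200−29.7600)=-0.1366; B=V−Δ·S=5.1100
Each (Δ,B) replicates both successor values, so the strategy is self-financing and V0 is arbitrage-free.

(0,0): Delta=-0.1366 Bond=5.1100
(1,0): Delta=-0.3888 Bond=13.6884
(1,1): Delta=-0.0442 Bond=2.1624
(2,0): Delta=-1.0000 Bond=33.4793
(2,1): Delta=-0.1649 Bond=7.5007
(2,2): Delta=0.0000 Bond=0.0000
V0=0.7390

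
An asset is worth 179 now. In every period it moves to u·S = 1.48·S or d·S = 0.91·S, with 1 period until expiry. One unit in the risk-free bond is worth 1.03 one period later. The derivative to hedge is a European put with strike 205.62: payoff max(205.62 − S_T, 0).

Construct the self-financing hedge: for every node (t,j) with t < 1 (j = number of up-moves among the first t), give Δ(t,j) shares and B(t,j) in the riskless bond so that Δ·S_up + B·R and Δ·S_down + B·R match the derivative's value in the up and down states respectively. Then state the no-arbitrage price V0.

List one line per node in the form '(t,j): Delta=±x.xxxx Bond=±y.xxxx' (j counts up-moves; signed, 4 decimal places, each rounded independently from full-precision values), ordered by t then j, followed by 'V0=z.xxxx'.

(0,0): Delta=-0.4188 Bond=107.7166
V0=32.7517

The replicating-portfolio and risk-neutral prices coincide; use p* = (1.03−0.91)/(1.48−0.91) = 0.2105 for the latter.
Terminal payoffs: V(1,0)=42.7300, V(1,1)=0.0000
  t=0,j=0: stock 179.0000 → up 264.9200 (V=0.0000), down 162.8900 (V=42.7300). Price 32.7517; hedge Δ=-0.4188, bond B=107.7166.
Self-financing check: at every node Δ·S+B equals the discounted successor values.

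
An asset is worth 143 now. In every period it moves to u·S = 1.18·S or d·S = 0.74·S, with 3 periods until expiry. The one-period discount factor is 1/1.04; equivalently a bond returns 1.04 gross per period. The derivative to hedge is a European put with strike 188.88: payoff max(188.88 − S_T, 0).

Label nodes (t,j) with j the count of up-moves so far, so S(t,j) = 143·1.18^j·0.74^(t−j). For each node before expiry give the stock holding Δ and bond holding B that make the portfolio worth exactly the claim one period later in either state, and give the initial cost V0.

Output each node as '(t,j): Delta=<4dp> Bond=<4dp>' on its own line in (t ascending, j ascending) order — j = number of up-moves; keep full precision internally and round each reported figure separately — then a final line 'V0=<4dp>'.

(0,0): Delta=-0.6853 Bond=135.8902
(1,0): Delta=-1.0000 Bond=174.6302
(1,1): Delta=-0.5932 Bond=125.7837
(2,0): Delta=-1.0000 Bond=181.6154
(2,1): Delta=-1.0000 Bond=181.6154
(2,2): Delta=-0.4741 Bond=107.1083
V0=37.8961

The replicating-portfolio and risk-neutral prices coincide; use p* = (1.04−0.74)/(1.18−0.74) = 0.6818 for the latter.
Terminal payoffs: V(3,0)=130.9330, V(3,1)=96.4780, V(3,2)=41.5362, V(3,3)=0.0000
(2,0): S=78.3068. Δ = (V_up−V_dn)/(S_up−S_dn) = (96.4780−130.9330)/(92.4020−57.9470) = -1.0000. V = [p*·96.4780 + (1−p*)·130.9330]/1.04 = 103.3086. B = V − Δ·S = 181.6154.
(2,1): S=124.8676. Δ = (V_up−V_dn)/(S_up−S_dn) = (41.5362−96.4780)/(147.3438−92.4020) = -1.0000. V = [p*·41.5362 + (1−p*)·96.4780]/1.04 = 56.7478. B = V − Δ·S = 181.6154.
(2,2): S=199.1132. Δ = (V_up−V_dn)/(S_up−S_dn) = (0.0000−41.5362)/(234.9536−147.3438) = -0.4741. V = [p*·0.0000 + (1−p*)·41.5362]/1.04 = 12.7078. B = V − Δ·S = 107.1083.
(1,0): S=105.8200. Δ = (V_up−V_dn)/(S_up−S_dn) = (56.7478−103.3086)/(124.8676−78.3068) = -1.0000. V = [p*·56.7478 + (1−p*)·103.3086]/1.04 = 68.8102. B = V − Δ·S = 174.6302.
(1,1): S=168.7400. Δ = (V_up−V_dn)/(S_up−S_dn) = (12.7078−56.7478)/(199.1132−124.8676) = -0.5932. V = [p*·12.7078 + (1−p*)·56.7478]/1.04 = 25.6928. B = V − Δ·S = 125.7837.
(0,0): S=143.0000. Δ = (V_up−V_dn)/(S_up−S_dn) = (25.6928−68.8102)/(168.7400−105.8200) = -0.6853. V = [p*·25.6928 + (1−p*)·68.8102]/1.04 = 37.8961. B = V − Δ·S = 135.8902.
Self-financing check: at every node Δ·S+B equals the discounted successor values.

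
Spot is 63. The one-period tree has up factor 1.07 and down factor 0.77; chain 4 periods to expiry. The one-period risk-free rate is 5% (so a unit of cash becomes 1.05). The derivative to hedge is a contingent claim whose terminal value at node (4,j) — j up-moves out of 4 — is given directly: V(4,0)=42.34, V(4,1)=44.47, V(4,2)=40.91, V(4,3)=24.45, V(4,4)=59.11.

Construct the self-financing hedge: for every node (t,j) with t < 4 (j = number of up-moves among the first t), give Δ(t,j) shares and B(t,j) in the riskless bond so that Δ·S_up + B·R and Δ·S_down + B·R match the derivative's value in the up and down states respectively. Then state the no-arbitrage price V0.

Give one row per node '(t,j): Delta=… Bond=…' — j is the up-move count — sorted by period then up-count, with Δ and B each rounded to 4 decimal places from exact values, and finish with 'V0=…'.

(0,0): Delta=1.1549 Bond=-30.6734
(1,0): Delta=-0.9207 Bond=68.4801
(1,1): Delta=1.2616 Bond=-39.3990
(2,0): Delta=-0.2703 Bond=47.6115
(2,1): Delta=-0.9541 Bond=73.6393
(2,2): Delta=1.3755 Bond=-49.5838
(3,0): Delta=0.2469 Bond=35.1171
(3,1): Delta=-0.2969 Bond=51.0546
(3,2): Delta=-0.9879 Bond=79.1975
(3,3): Delta=1.4970 Bond=-61.4387
V0=42.0862

Under the risk-neutral measure, an up-move has probability p* = (R−d)/(u−d) = 0.9333 and values discount at R = 1.05.
Terminal payoffs: V(4,0)=42.3400, V(4,1)=44.4700, V(4,2)=40.9100, V(4,3)=24.4500, V(4,4)=59.1100
(3,0): S=28.7616. Δ = (V_up−V_dn)/(S_up−S_dn) = (44.4700−42.3400)/(30.7749−22.1464) = 0.2469. V = [p*·44.4700 + (1−p*)·42.3400]/1.05 = 42.2171. B = V − Δ·S = 35.1171.
(3,1): S=39.9674. Δ = (V_up−V_dn)/(S_up−S_dn) = (40.9100−44.4700)/(42.7651−30.7749) = -0.2969. V = [p*·40.9100 + (1−p*)·44.4700]/1.05 = 39.1879. B = V − Δ·S = 51.0546.
(3,2): S=55.5391. Δ = (V_up−V_dn)/(S_up−S_dn) = (24.4500−40.9100)/(59.4268−42.7651) = -0.9879. V = [p*·24.4500 + (1−p*)·40.9100]/1.05 = 24.3308. B = V − Δ·S = 79.1975.
(3,3): S=77.1777. Δ = (V_up−V_dn)/(S_up−S_dn) = (59.1100−24.4500)/(82.5801−59.4268) = 1.4970. V = [p*·59.1100 + (1−p*)·24.4500]/1.05 = 54.0946. B = V − Δ·S = -61.4387.
(2,0): S=37.3527. Δ = (V_up−V_dn)/(S_up−S_dn) = (39.1879−42.2171)/(39.9674−28.7616) = -0.2703. V = [p*·39.1879 + (1−p*)·42.2171]/1.05 = 37.5142. B = V − Δ·S = 47.6115.
(2,1): S=51.9057. Δ = (V_up−V_dn)/(S_up−S_dn) = (24.3308−39.1879)/(55.5391−39.9674) = -0.9541. V = [p*·24.3308 + (1−p*)·39.1879]/1.05 = 24.1155. B = V − Δ·S = 73.6393.
(2,2): S=72.1287. Δ = (V_up−V_dn)/(S_up−S_dn) = (54.0946−24.3308)/(77.1777−55.5391) = 1.3755. V = [p*·54.0946 + (1−p*)·24.3308]/1.05 = 49.6289. B = V − Δ·S = -49.5838.
(1,0): S=48.5100. Δ = (V_up−V_dn)/(S_up−S_dn) = (24.1155−37.5142)/(51.9057−37.3527) = -0.9207. V = [p*·24.1155 + (1−p*)·37.5142]/1.05 = 23.8178. B = V − Δ·S = 68.4801.
(1,1): S=67.4100. Δ = (V_up−V_dn)/(S_up−S_dn) = (49.6289−24.1155)/(72.1287−51.9057) = 1.2616. V = [p*·49.6289 + (1−p*)·24.1155]/1.05 = 45.6457. B = V − Δ·S = -39.3990.
(0,0): S=63.0000. Δ = (V_up−V_dn)/(S_up−S_dn) = (45.6457−23.8178)/(67.4100−48.5100) = 1.1549. V = [p*·45.6457 + (1−p*)·23.8178]/1.05 = 42.0862. B = V − Δ·S = -30.6734.
The time-0 hedge costs 42.0862, which is the no-arbitrage price.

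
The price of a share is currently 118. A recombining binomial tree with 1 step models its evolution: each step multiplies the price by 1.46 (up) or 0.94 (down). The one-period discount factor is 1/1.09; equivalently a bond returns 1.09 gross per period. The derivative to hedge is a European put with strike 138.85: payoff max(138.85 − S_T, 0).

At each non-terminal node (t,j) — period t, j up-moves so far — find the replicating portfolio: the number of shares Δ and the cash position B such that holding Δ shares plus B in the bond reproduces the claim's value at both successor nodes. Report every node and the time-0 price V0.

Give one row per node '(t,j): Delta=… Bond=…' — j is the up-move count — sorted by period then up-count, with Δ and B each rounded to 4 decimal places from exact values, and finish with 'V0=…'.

(0,0): Delta=-0.4552 Bond=71.9439
V0=18.2324

Risk-neutral probability p* = (R−d)/(u−d) = (1.09−0.94)/(1.46−0.94) = 0.2885.
Terminal values V(1,·): V(1,0)=27.9300, V(1,1)=0.0000
  t=0,j=0: stock 118.0000 → up 172.2800 (V=0.0000), down 110.9200 (V=27.9300). Price 18.2324; hedge Δ=-0.4552, bond B=71.9439.
The time-0 hedge costs 18.2324, which is the no-arbitrage price.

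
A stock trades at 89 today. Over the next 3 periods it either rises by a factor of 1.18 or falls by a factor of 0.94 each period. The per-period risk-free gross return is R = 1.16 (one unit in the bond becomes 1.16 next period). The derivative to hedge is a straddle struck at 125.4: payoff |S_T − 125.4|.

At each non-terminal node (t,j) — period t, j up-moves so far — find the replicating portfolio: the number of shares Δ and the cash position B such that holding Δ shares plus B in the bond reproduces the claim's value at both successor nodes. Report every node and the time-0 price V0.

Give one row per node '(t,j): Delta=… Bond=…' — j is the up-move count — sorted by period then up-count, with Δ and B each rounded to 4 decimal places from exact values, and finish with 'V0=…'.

(0,0): Delta=0.2179 Bond=-7.4994
(1,0): Delta=-1.0000 Bond=93.1926
(1,1): Delta=0.3061 Bond=-17.9622
(2,0): Delta=-1.0000 Bond=108.1034
(2,1): Delta=-1.0000 Bond=108.1034
(2,2): Delta=0.4007 Bond=-32.5579
V0=11.8963

Since d<R<u, set p* = (R−d)/(u−d) = 0.9167; price each node as the discounted p*-expectation of its children.
At expiry t=3: V(3,0)=51.4780, V(3,1)=32.6043, V(3,2)=8.9118, V(3,3)=20.8298
Node (2,0) S=78.6404: V=(p*·32.6043+(1−p*)·51.4780)/1.16=29.4630; Δ=(32.6043−51.4780)/(92.7957−73.9220)=-1.0000; B=V−Δ·S=108.1034
Node (2,1) S=98.7188: V=(p*·8.9118+(1−p*)·32.6043)/1.16=9.3846; Δ=(8.9118−32.6043)/(116.4882−92.7957)=-1.0000; B=V−Δ·S=108.1034
Node (2,2) S=123.9236: V=(p*·20.8298+(1−p*)·8.9118)/1.16=17.1006; Δ=(20.8298−8.9118)/(146.2298−116.4882)=0.4007; B=V−Δ·S=-32.5579
Node (1,0) S=83.6600: V=(p*·9.3846+(1−p*)·29.4630)/1.16=9.5326; Δ=(9.3846−29.4630)/(98.7188−78.6404)=-1.0000; B=V−Δ·S=93.1926
Node (1,1) S=105.0200: V=(p*·17.1006+(1−p*)·9.3846)/1.16=14.1876; Δ=(17.1006−9.3846)/(123.9236−98.7188)=0.3061; B=V−Δ·S=-17.9622
Node (0,0) S=89.0000: V=(p*·14.1876+(1−p*)·9.5326)/1.16=11.8963; Δ=(14.1876−9.5326)/(105.0200−83.6600)=0.2179; B=V−Δ·S=-7.4994
The time-0 hedge costs 11.8963, which is the no-arbitrage price.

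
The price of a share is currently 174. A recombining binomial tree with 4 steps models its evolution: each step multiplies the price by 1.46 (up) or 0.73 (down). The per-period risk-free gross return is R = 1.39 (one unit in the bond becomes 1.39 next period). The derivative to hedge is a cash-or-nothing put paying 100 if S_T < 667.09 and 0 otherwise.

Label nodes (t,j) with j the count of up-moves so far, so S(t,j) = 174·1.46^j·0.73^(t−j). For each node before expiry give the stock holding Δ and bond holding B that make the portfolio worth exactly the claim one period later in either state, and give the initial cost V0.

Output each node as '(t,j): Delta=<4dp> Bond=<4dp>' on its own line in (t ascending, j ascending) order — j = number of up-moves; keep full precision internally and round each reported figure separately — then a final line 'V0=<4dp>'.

Under the risk-neutral measure, an up-move has probability p* = (R−d)/(u−d) = 0.9041 and values discount at R = 1.39.
Payoff layer (t=4): V(4,0)=100.0000, V(4,1)=100.0000, V(4,2)=100.0000, V(4,3)=100.0000, V(4,4)=0.0000
  t=3,j=0: stock 67.6890 → up 98.8259 (V=100.0000), down 49.4129 (V=100.0000). Price 71.9424; hedge Δ=0.0000, bond B=71.9424.
  t=3,j=1: stock 135.3779 → up 197.6518 (V=100.0000), down 98.8259 (V=100.0000). Price 71.9424; hedge Δ=0.0000, bond B=71.9424.
  t=3,j=2: stock 270.7558 → up 395.3035 (V=100.0000), down 197.6518 (V=100.0000). Price 71.9424; hedge Δ=0.0000, bond B=71.9424.
  t=3,j=3: stock 541.5117 → up 790.6070 (V=0.0000), down 395.3035 (V=100.0000). Price 6.8986; hedge Δ=-0.2530, bond B=143.8849.
  t=2,j=0: stock 92.7246 → up 135.3779 (V=71.9424), down 67.6890 (V=71.9424). Price 51.7572; hedge Δ=0.0000, bond B=51.7572.
  t=2,j=1: stock 185.4492 → up 270.7558 (V=71.9424), down 135.3779 (V=71.9424). Price 51.7572; hedge Δ=0.0000, bond B=51.7572.
  t=2,j=2: stock 370.8984 → up 541.5117 (V=6.8986), down 270.7558 (V=71.9424). Price 9.4501; hedge Δ=-0.2402, bond B=98.5513.
  t=1,j=0: stock 127.0200 → up 185.4492 (V=51.7572), down 92.7246 (V=51.7572). Price 37.2354; hedge Δ=0.0000, bond B=37.2354.
  t=1,j=1: stock 254.0400 → up 370.8984 (V=9.4501), down 185.4492 (V=51.7572). Price 9.7172; hedge Δ=-0.2281, bond B=67.6721.
  t=0,j=0: stock 174.0000 → up 254.0400 (V=9.7172), down 127.0200 (V=37.2354). Price 8.8892; hedge Δ=-0.2166, bond B=46.5852.
Check: Δ(0,0)·S0 + B(0,0) = 8.8892 = V0.

(0,0): Delta=-0.2166 Bond=46.5852
(1,0): Delta=0.0000 Bond=37.2354
(1,1): Delta=-0.2281 Bond=67.6721
(2,0): Delta=0.0000 Bond=51.7572
(2,1): Delta=0.0000 Bond=51.7572
(2,2): Delta=-0.2402 Bond=98.5513
(3,0): Delta=0.0000 Bond=71.9424
(3,1): Delta=0.0000 Bond=71.9424
(3,2): Delta=0.0000 Bond=71.9424
(3,3): Delta=-0.2530 Bond=143.8849
V0=8.8892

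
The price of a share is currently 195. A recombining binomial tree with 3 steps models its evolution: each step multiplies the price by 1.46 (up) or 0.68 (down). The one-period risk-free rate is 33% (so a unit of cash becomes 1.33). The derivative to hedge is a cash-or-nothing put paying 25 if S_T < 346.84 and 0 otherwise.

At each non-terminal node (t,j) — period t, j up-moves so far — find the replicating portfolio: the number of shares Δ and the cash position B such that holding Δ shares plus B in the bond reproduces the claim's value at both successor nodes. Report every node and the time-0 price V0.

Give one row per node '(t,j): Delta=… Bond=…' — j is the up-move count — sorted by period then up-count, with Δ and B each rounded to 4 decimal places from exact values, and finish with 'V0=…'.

Risk-neutral probability p* = (R−d)/(u−d) = (1.33−0.68)/(1.46−0.68) = 0.8333.
Terminal values V(3,·): V(3,0)=25.0000, V(3,1)=25.0000, V(3,2)=25.0000, V(3,3)=0.0000
(2,0): S=90.1680. Δ = (V_up−V_dn)/(S_up−S_dn) = (25.0000−25.0000)/(131.6453−61.3142) = 0.0000. V = [p*·25.0000 + (1−p*)·25.0000]/1.33 = 18.7970. B = V − Δ·S = 18.7970.
(2,1): S=193.5960. Δ = (V_up−V_dn)/(S_up−S_dn) = (25.0000−25.0000)/(282.6502−131.6453) = 0.0000. V = [p*·25.0000 + (1−p*)·25.0000]/1.33 = 18.7970. B = V − Δ·S = 18.7970.
(2,2): S=415.6620. Δ = (V_up−V_dn)/(S_up−S_dn) = (0.0000−25.0000)/(606.8665−282.6502) = -0.0771. V = [p*·0.0000 + (1−p*)·25.0000]/1.33 = 3.1328. B = V − Δ·S = 35.1841.
(1,0): S=132.6000. Δ = (V_up−V_dn)/(S_up−S_dn) = (18.7970−18.7970)/(193.5960−90.1680) = 0.0000. V = [p*·18.7970 + (1−p*)·18.7970]/1.33 = 14.1331. B = V − Δ·S = 14.1331.
(1,1): S=284.7000. Δ = (V_up−V_dn)/(S_up−S_dn) = (3.1328−18.7970)/(415.6620−193.5960) = -0.0705. V = [p*·3.1328 + (1−p*)·18.7970]/1.33 = 4.3184. B = V − Δ·S = 24.4007.
(0,0): S=195.0000. Δ = (V_up−V_dn)/(S_up−S_dn) = (4.3184−14.1331)/(284.7000−132.6000) = -0.0645. V = [p*·4.3184 + (1−p*)·14.1331]/1.33 = 4.4769. B = V − Δ·S = 17.0597.
Check: Δ(0,0)·S0 + B(0,0) = 4.4769 = V0.

(0,0): Delta=-0.0645 Bond=17.0597
(1,0): Delta=0.0000 Bond=14.1331
(1,1): Delta=-0.0705 Bond=24.4007
(2,0): Delta=0.0000 Bond=18.7970
(2,1): Delta=0.0000 Bond=18.7970
(2,2): Delta=-0.0771 Bond=35.1841
V0=4.4769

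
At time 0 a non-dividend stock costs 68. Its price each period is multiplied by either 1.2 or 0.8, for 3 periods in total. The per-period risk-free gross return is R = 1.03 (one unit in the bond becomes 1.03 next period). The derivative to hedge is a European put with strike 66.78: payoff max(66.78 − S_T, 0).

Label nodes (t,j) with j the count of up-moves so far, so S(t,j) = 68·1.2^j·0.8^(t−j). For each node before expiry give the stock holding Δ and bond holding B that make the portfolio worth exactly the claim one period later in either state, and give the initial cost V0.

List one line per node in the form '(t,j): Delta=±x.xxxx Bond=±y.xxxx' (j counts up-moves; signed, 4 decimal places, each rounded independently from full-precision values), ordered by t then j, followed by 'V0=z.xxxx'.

Risk-neutral probability p* = (R−d)/(u−d) = (1.03−0.8)/(1.2−0.8) = 0.5750.
At expiry t=3: V(3,0)=31.9640, V(3,1)=14.5560, V(3,2)=0.0000, V(3,3)=0.0000
(2,0): S=43.5200. Δ = (V_up−V_dn)/(S_up−S_dn) = (14.5560−31.9640)/(52.2240−34.8160) = -1.0000. V = [p*·14.5560 + (1−p*)·31.9640]/1.03 = 21.3150. B = V − Δ·S = 64.8350.
(2,1): S=65.2800. Δ = (V_up−V_dn)/(S_up−S_dn) = (0.0000−14.5560)/(78.3360−52.2240) = -0.5574. V = [p*·0.0000 + (1−p*)·14.5560]/1.03 = 6.0061. B = V − Δ·S = 42.3961.
(2,2): S=97.9200. Δ = (V_up−V_dn)/(S_up−S_dn) = (0.0000−0.0000)/(117.5040−78.3360) = 0.0000. V = [p*·0.0000 + (1−p*)·0.0000]/1.03 = 0.0000. B = V − Δ·S = 0.0000.
(1,0): S=54.4000. Δ = (V_up−V_dn)/(S_up−S_dn) = (6.0061−21.3150)/(65.2800−43.5200) = -0.7035. V = [p*·6.0061 + (1−p*)·21.3150]/1.03 = 12.1479. B = V − Δ·S = 50.4200.
(1,1): S=81.6000. Δ = (V_up−V_dn)/(S_up−S_dn) = (0.0000−6.0061)/(97.9200−65.2800) = -0.1840. V = [p*·0.0000 + (1−p*)·6.0061]/1.03 = 2.4783. B = V − Δ·S = 17.4935.
(0,0): S=68.0000. Δ = (V_up−V_dn)/(S_up−S_dn) = (2.4783−12.1479)/(81.6000−54.4000) = -0.3555. V = [p*·2.4783 + (1−p*)·12.1479]/1.03 = 6.3960. B = V − Δ·S = 30.5702.
Self-financing check: at every node Δ·S+B equals the discounted successor values.

(0,0): Delta=-0.3555 Bond=30.5702
(1,0): Delta=-0.7035 Bond=50.4200
(1,1): Delta=-0.1840 Bond=17.4935
(2,0): Delta=-1.0000 Bond=64.8350
(2,1): Delta=-0.5574 Bond=42.3961
(2,2): Delta=0.0000 Bond=0.0000
V0=6.3960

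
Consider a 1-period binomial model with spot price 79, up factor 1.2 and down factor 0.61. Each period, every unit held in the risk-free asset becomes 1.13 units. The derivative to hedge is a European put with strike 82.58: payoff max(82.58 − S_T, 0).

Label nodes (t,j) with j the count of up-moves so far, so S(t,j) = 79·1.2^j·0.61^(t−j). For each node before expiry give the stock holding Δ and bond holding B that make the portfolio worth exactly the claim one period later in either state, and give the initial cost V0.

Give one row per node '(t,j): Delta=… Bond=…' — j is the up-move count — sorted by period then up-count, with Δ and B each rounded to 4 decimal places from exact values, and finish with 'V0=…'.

(0,0): Delta=-0.7378 Bond=61.8989
V0=3.6108

No-arbitrage ⇒ martingale measure with p* = (R−d)/(u−d) = 0.8814.
Terminal payoffs: V(1,0)=34.3900, V(1,1)=0.0000
(0,0): S=79.0000. Δ = (V_up−V_dn)/(S_up−S_dn) = (0.0000−34.3900)/(94.8000−48.1900) = -0.7378. V = [p*·0.0000 + (1−p*)·34.3900]/1.13 = 3.6108. B = V − Δ·S = 61.8989.
The time-0 hedge costs 3.6108, which is the no-arbitrage price.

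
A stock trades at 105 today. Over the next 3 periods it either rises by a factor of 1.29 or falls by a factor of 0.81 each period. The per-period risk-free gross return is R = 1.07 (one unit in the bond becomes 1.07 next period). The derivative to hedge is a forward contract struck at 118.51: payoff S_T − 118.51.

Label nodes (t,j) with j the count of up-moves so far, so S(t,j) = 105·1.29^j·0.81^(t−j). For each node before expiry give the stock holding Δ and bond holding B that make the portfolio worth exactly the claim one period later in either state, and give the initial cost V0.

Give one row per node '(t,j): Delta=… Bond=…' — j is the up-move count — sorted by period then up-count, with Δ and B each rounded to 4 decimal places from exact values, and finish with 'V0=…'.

(0,0): Delta=1.0000 Bond=-96.7395
(1,0): Delta=1.0000 Bond=-103.5112
(1,1): Delta=1.0000 Bond=-103.5112
(2,0): Delta=1.0000 Bond=-110.7570
(2,1): Delta=1.0000 Bond=-110.7570
(2,2): Delta=1.0000 Bond=-110.7570
V0=8.2605

Since d<R<u, set p* = (R−d)/(u−d) = 0.5417; price each node as the discounted p*-expectation of its children.
At expiry t=3: V(3,0)=-62.7087, V(3,1)=-29.6413, V(3,2)=23.0217, V(3,3)=106.8923
Node (2,0) S=68.8905: V=(p*·-29.6413+(1−p*)·-62.7087)/1.07=-41.8665; Δ=(-29.6413−-62.7087)/(88.8687−55.8013)=1.0000; B=V−Δ·S=-110.7570
Node (2,1) S=109.7145: V=(p*·23.0217+(1−p*)·-29.6413)/1.07=-1.0425; Δ=(23.0217−-29.6413)/(141.5317−88.8687)=1.0000; B=V−Δ·S=-110.7570
Node (2,2) S=174.7305: V=(p*·106.8923+(1−p*)·23.0217)/1.07=63.9735; Δ=(106.8923−23.0217)/(225.4023−141.5317)=1.0000; B=V−Δ·S=-110.7570
Node (1,0) S=85.0500: V=(p*·-1.0425+(1−p*)·-41.8665)/1.07=-18.4612; Δ=(-1.0425−-41.8665)/(109.7145−68.8905)=1.0000; B=V−Δ·S=-103.5112
Node (1,1) S=135.4500: V=(p*·63.9735+(1−p*)·-1.0425)/1.07=31.9388; Δ=(63.9735−-1.0425)/(174.7305−109.7145)=1.0000; B=V−Δ·S=-103.5112
Node (0,0) S=105.0000: V=(p*·31.9388+(1−p*)·-18.4612)/1.07=8.2605; Δ=(31.9388−-18.4612)/(135.4500−85.0500)=1.0000; B=V−Δ·S=-96.7395
Each (Δ,B) replicates both successor values, so the strategy is self-financing and V0 is arbitrage-free.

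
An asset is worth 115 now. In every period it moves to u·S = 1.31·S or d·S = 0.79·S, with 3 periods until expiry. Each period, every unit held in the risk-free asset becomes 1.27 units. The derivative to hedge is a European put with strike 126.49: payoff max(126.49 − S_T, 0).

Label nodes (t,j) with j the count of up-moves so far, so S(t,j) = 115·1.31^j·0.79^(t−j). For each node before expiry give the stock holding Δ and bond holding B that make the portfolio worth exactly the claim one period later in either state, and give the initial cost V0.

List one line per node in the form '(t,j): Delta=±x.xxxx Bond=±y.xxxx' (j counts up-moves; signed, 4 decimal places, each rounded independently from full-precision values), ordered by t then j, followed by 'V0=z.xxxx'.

(0,0): Delta=-0.0501 Bond=6.0363
(1,0): Delta=-0.5474 Bond=52.8462
(1,1): Delta=-0.0251 Bond=3.9011
(2,0): Delta=-1.0000 Bond=99.5984
(2,1): Delta=-0.5247 Bond=64.4077
(2,2): Delta=0.0000 Bond=0.0000
V0=0.2752

No-arbitrage ⇒ martingale measure with p* = (R−d)/(u−d) = 0.9231.
Payoff layer (t=3): V(3,0)=69.7905, V(3,1)=32.4693, V(3,2)=0.0000, V(3,3)=0.0000
Node (2,0) S=71.7715: V=(p*·32.4693+(1−p*)·69.7905)/1.27=27.8269; Δ=(32.4693−69.7905)/(94.0207−56.6995)=-1.0000; B=V−Δ·S=99.5984
Node (2,1) S=119.0135: V=(p*·0.0000+(1−p*)·32.4693)/1.27=1.9666; Δ=(0.0000−32.4693)/(155.9077−94.0207)=-0.5247; B=V−Δ·S=64.4077
Node (2,2) S=197.3515: V=(p*·0.0000+(1−p*)·0.0000)/1.27=0.0000; Δ=(0.0000−0.0000)/(258.5305−155.9077)=0.0000; B=V−Δ·S=0.0000
Node (1,0) S=90.8500: V=(p*·1.9666+(1−p*)·27.8269)/1.27=3.1149; Δ=(1.9666−27.8269)/(119.0135−71.7715)=-0.5474; B=V−Δ·S=52.8462
Node (1,1) S=150.6500: V=(p*·0.0000+(1−p*)·1.9666)/1.27=0.1191; Δ=(0.0000−1.9666)/(197.3515−119.0135)=-0.0251; B=V−Δ·S=3.9011
Node (0,0) S=115.0000: V=(p*·0.1191+(1−p*)·3.1149)/1.27=0.2752; Δ=(0.1191−3.1149)/(150.6500−90.8500)=-0.0501; B=V−Δ·S=6.0363
Each (Δ,B) replicates both successor values, so the strategy is self-financing and V0 is arbitrage-free.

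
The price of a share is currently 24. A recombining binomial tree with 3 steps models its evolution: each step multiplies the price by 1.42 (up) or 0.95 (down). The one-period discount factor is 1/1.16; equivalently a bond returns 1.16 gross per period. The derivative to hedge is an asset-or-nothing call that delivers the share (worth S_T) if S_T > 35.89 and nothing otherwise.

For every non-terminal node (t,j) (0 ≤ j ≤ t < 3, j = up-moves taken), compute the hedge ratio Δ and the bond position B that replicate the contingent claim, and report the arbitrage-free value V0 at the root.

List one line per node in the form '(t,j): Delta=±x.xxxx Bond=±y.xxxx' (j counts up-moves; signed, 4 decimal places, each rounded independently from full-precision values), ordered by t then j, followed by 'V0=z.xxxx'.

The replicating-portfolio and risk-neutral prices coincide; use p* = (1.16−0.95)/(1.42−0.95) = 0.4468 for the latter.
Terminal values V(3,·): V(3,0)=0.0000, V(3,1)=0.0000, V(3,2)=45.9739, V(3,3)=68.7189
  t=2,j=0: stock 21.6600 → up 30.7572 (V=0.0000), down 20.5770 (V=0.0000). Price 0.0000; hedge Δ=0.0000, bond B=0.0000.
  t=2,j=1: stock 32.3760 → up 45.9739 (V=45.9739), down 30.7572 (V=0.0000). Price 17.7082; hedge Δ=3.0213, bond B=-80.1086.
  t=2,j=2: stock 48.3936 → up 68.7189 (V=68.7189), down 45.9739 (V=45.9739). Price 48.3936; hedge Δ=1.0000, bond B=0.0000.
  t=1,j=0: stock 22.8000 → up 32.3760 (V=17.7082), down 21.6600 (V=0.0000). Price 6.8208; hedge Δ=1.6525, bond B=-30.8562.
  t=1,j=1: stock 34.0800 → up 48.3936 (V=48.3936), down 32.3760 (V=17.7082). Price 27.0851; hedge Δ=1.9157, bond B=-38.2029.
  t=0,j=0: stock 24.0000 → up 34.0800 (V=27.0851), down 22.8000 (V=6.8208). Price 13.6854; hedge Δ=1.7965, bond B=-29.4300.
Self-financing check: at every node Δ·S+B equals the discounted successor values.

(0,0): Delta=1.7965 Bond=-29.4300
(1,0): Delta=1.6525 Bond=-30.8562
(1,1): Delta=1.9157 Bond=-38.2029
(2,0): Delta=0.0000 Bond=0.0000
(2,1): Delta=3.0213 Bond=-80.1086
(2,2): Delta=1.0000 Bond=0.0000
V0=13.6854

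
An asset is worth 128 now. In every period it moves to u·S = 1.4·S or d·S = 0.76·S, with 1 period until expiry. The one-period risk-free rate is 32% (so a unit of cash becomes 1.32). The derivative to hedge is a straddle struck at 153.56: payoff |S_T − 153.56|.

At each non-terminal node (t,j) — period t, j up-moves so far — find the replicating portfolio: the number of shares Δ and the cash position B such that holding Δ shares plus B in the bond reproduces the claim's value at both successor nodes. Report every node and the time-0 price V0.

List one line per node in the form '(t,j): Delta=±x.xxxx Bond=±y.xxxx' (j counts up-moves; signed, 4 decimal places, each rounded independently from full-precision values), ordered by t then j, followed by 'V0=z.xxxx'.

No-arbitrage ⇒ martingale measure with p* = (R−d)/(u−d) = 0.8750.
Terminal values V(1,·): V(1,0)=56.2800, V(1,1)=25.6400
  t=0,j=0: stock 128.0000 → up 179.2000 (V=25.6400), down 97.2800 (V=56.2800). Price 22.3258; hedge Δ=-0.3740, bond B=70.2008.
Each (Δ,B) replicates both successor values, so the strategy is self-financing and V0 is arbitrage-free.

(0,0): Delta=-0.3740 Bond=70.2008
V0=22.3258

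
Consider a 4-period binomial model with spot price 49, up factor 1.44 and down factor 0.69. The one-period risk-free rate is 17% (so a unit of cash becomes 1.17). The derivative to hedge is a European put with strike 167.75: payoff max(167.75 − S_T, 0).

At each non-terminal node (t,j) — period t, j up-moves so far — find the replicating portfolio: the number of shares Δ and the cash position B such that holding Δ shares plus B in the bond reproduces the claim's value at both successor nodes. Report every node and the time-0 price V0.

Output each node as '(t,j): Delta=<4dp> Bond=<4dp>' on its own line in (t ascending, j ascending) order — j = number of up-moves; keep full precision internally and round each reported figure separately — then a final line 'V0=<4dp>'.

(0,0): Delta=-0.8088 Bond=83.9932
(1,0): Delta=-1.0000 Bond=104.7382
(1,1): Delta=-0.7572 Bond=94.6349
(2,0): Delta=-1.0000 Bond=122.5436
(2,1): Delta=-1.0000 Bond=122.5436
(2,2): Delta=-0.6918 Bond=104.0736
(3,0): Delta=-1.0000 Bond=143.3761
(3,1): Delta=-1.0000 Bond=143.3761
(3,2): Delta=-1.0000 Bond=143.3761
(3,3): Delta=-0.6087 Bond=109.6105
V0=44.3644

Under the risk-neutral measure, an up-move has probability p* = (R−d)/(u−d) = 0.6400 and values discount at R = 1.17.
Payoff layer (t=4): V(4,0)=156.6431, V(4,1)=144.5704, V(4,2)=119.3752, V(4,3)=66.7939, V(4,4)=0.0000
(3,0): S=16.0969. Δ = (V_up−V_dn)/(S_up−S_dn) = (144.5704−156.6431)/(23.1796−11.1069) = -1.0000. V = [p*·144.5704 + (1−p*)·156.6431]/1.17 = 127.2791. B = V − Δ·S = 143.3761.
(3,1): S=33.5936. Δ = (V_up−V_dn)/(S_up−S_dn) = (119.3752−144.5704)/(48.3748−23.1796) = -1.0000. V = [p*·119.3752 + (1−p*)·144.5704]/1.17 = 109.7825. B = V − Δ·S = 143.3761.
(3,2): S=70.1084. Δ = (V_up−V_dn)/(S_up−S_dn) = (66.7939−119.3752)/(100.9561−48.3748) = -1.0000. V = [p*·66.7939 + (1−p*)·119.3752]/1.17 = 73.2677. B = V − Δ·S = 143.3761.
(3,3): S=146.3132. Δ = (V_up−V_dn)/(S_up−S_dn) = (0.0000−66.7939)/(210.6910−100.9561) = -0.6087. V = [p*·0.0000 + (1−p*)·66.7939]/1.17 = 20.5520. B = V − Δ·S = 109.6105.
(2,0): S=23.3289. Δ = (V_up−V_dn)/(S_up−S_dn) = (109.7825−127.2791)/(33.5936−16.0969) = -1.0000. V = [p*·109.7825 + (1−p*)·127.2791]/1.17 = 99.2147. B = V − Δ·S = 122.5436.
(2,1): S=48.6864. Δ = (V_up−V_dn)/(S_up−S_dn) = (73.2677−109.7825)/(70.1084−33.5936) = -1.0000. V = [p*·73.2677 + (1−p*)·109.7825]/1.17 = 73.8572. B = V − Δ·S = 122.5436.
(2,2): S=101.6064. Δ = (V_up−V_dn)/(S_up−S_dn) = (20.5520−73.2677)/(146.3132−70.1084) = -0.6918. V = [p*·20.5520 + (1−p*)·73.2677]/1.17 = 33.7860. B = V − Δ·S = 104.0736.
(1,0): S=33.8100. Δ = (V_up−V_dn)/(S_up−S_dn) = (73.8572−99.2147)/(48.6864−23.3289) = -1.0000. V = [p*·73.8572 + (1−p*)·99.2147]/1.17 = 70.9282. B = V − Δ·S = 104.7382.
(1,1): S=70.5600. Δ = (V_up−V_dn)/(S_up−S_dn) = (33.7860−73.8572)/(101.6064−48.6864) = -0.7572. V = [p*·33.7860 + (1−p*)·73.8572]/1.17 = 41.2065. B = V − Δ·S = 94.6349.
(0,0): S=49.0000. Δ = (V_up−V_dn)/(S_up−S_dn) = (41.2065−70.9282)/(70.5600−33.8100) = -0.8088. V = [p*·41.2065 + (1−p*)·70.9282]/1.17 = 44.3644. B = V − Δ·S = 83.9932.
Each (Δ,B) replicates both successor values, so the strategy is self-financing and V0 is arbitrage-free.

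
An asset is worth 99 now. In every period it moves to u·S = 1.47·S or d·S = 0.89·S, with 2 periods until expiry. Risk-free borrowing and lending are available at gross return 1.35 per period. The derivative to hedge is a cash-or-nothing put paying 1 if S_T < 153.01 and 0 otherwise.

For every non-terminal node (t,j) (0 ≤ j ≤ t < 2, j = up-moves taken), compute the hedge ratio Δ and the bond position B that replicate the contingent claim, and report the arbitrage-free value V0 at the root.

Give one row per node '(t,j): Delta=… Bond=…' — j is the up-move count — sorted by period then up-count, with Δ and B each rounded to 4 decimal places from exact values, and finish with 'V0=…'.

Risk-neutral probability p* = (R−d)/(u−d) = (1.35−0.89)/(1.47−0.89) = 0.7931.
At expiry t=2: V(2,0)=1.0000, V(2,1)=1.0000, V(2,2)=0.0000
  t=1,j=0: stock 88.1100 → up 129.5217 (V=1.0000), down 78.4179 (V=1.0000). Price 0.7407; hedge Δ=0.0000, bond B=0.7407.
  t=1,j=1: stock 145.5300 → up 213.9291 (V=0.0000), down 129.5217 (V=1.0000). Price 0.1533; hedge Δ=-0.0118, bond B=1.8774.
  t=0,j=0: stock 99.0000 → up 145.5300 (V=0.1533), down 88.1100 (V=0.7407). Price 0.2036; hedge Δ=-0.0102, bond B=1.2165.
Root portfolio cost Δ·99+B reproduces V0=0.2036.

(0,0): Delta=-0.0102 Bond=1.2165
(1,0): Delta=0.0000 Bond=0.7407
(1,1): Delta=-0.0118 Bond=1.8774
V0=0.2036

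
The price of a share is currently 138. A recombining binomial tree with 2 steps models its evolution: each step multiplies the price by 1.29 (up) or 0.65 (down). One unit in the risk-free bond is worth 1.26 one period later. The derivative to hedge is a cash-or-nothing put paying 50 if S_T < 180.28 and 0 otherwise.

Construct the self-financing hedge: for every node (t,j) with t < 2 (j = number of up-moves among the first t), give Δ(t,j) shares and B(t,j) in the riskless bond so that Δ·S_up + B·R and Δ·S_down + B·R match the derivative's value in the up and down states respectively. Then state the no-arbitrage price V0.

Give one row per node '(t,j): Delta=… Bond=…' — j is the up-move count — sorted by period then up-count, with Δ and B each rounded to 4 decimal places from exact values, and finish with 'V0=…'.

(0,0): Delta=-0.4282 Bond=61.9809
(1,0): Delta=0.0000 Bond=39.6825
(1,1): Delta=-0.4389 Bond=79.9851
V0=2.8834

The replicating-portfolio and risk-neutral prices coincide; use p* = (1.26−0.65)/(1.29−0.65) = 0.9531 for the latter.
Terminal payoffs: V(2,0)=50.0000, V(2,1)=50.0000, V(2,2)=0.0000
Node (1,0) S=89.7000: V=(p*·50.0000+(1−p*)·50.0000)/1.26=39.6825; Δ=(50.0000−50.0000)/(115.7130−58.3050)=0.0000; B=V−Δ·S=39.6825
Node (1,1) S=178.0200: V=(p*·0.0000+(1−p*)·50.0000)/1.26=1.8601; Δ=(0.0000−50.0000)/(229.6458−115.7130)=-0.4389; B=V−Δ·S=79.9851
Node (0,0) S=138.0000: V=(p*·1.8601+(1−p*)·39.6825)/1.26=2.8834; Δ=(1.8601−39.6825)/(178.0200−89.7000)=-0.4282; B=V−Δ·S=61.9809
Each (Δ,B) replicates both successor values, so the strategy is self-financing and V0 is arbitrage-free.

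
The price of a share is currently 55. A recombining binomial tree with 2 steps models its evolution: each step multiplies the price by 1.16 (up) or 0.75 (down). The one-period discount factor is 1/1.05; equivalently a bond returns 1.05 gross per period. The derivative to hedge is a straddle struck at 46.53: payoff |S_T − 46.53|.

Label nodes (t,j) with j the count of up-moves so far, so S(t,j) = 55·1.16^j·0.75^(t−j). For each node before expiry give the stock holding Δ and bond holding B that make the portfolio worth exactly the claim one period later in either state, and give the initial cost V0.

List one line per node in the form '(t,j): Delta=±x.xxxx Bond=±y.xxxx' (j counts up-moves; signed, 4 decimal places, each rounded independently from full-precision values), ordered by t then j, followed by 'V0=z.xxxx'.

(0,0): Delta=0.6466 Bond=-20.7332
(1,0): Delta=-0.8439 Bond=39.7150
(1,1): Delta=1.0000 Bond=-44.3143
V0=14.8320

Under the risk-neutral measure, an up-move has probability p* = (R−d)/(u−d) = 0.7317 and values discount at R = 1.05.
Payoff layer (t=2): V(2,0)=15.5925, V(2,1)=1.3200, V(2,2)=27.4780
(1,0): S=41.2500. Δ = (V_up−V_dn)/(S_up−S_dn) = (1.3200−15.5925)/(47.8500−30.9375) = -0.8439. V = [p*·1.3200 + (1−p*)·15.5925]/1.05 = 4.9040. B = V − Δ·S = 39.7150.
(1,1): S=63.8000. Δ = (V_up−V_dn)/(S_up−S_dn) = (27.4780−1.3200)/(74.0080−47.8500) = 1.0000. V = [p*·27.4780 + (1−p*)·1.3200]/1.05 = 19.4857. B = V − Δ·S = -44.3143.
(0,0): S=55.0000. Δ = (V_up−V_dn)/(S_up−S_dn) = (19.4857−4.9040)/(63.8000−41.2500) = 0.6466. V = [p*·19.4857 + (1−p*)·4.9040]/1.05 = 14.8320. B = V − Δ·S = -20.7332.
Check: Δ(0,0)·S0 + B(0,0) = 14.8320 = V0.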